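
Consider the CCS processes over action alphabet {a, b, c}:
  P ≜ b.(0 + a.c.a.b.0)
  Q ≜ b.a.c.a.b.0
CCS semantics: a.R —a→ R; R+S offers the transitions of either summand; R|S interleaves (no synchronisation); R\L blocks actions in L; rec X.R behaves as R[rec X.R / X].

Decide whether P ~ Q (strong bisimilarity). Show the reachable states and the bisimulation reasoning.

LTS(P): 6 reachable states
  p0 = b.(0 + a.c.a.b.0) has moves —b→ p1
  p1 = 0 + a.c.a.b.0 has moves —a→ p2
  p2 = c.a.b.0 has moves —c→ p3
  p3 = a.b.0 has moves —a→ p4
  p4 = b.0 has moves —b→ p5
  p5 = 0 has moves ∅
LTS(Q): 6 reachable states
  q0 = b.a.c.a.b.0 has moves —b→ q1
  q1 = a.c.a.b.0 has moves —a→ q2
  q2 = c.a.b.0 has moves —c→ q3
  q3 = a.b.0 has moves —a→ q4
  q4 = b.0 has moves —b→ q5
  q5 = 0 has moves ∅
Bisimilarity quotient blocks:
  B0 = {p0, q0}
  B1 = {p1, q1}
  B2 = {p2, q2}
  B3 = {p3, q3}
  B4 = {p4, q4}
  B5 = {p5, q5}
p0 ∈ B0, q0 ∈ B0 → same block

YES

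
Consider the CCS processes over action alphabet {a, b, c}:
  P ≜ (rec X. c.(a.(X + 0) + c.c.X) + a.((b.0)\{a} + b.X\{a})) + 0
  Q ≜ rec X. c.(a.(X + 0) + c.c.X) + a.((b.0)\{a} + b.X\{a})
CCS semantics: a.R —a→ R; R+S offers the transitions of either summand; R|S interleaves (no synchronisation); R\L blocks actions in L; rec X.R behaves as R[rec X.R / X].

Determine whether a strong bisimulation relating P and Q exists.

Reachable graph of P (9 states):
  s0 = (rec X. c.(a.(X + 0) + c.c.X) + a.((b.0)\{a} + b.X\{a})) + 0 :: ··a··> s1, ··c··> s2
  s1 = (b.0)\{a} + b.(rec X. c.(a.(X + 0) + c.c.X) + a.((b.0)\{a} + b.X\{a}))\{a} :: ··b··> s3, ··b··> s4
  s2 = a.((rec X. c.(a.(X + 0) + c.c.X) + a.((b.0)\{a} + b.X\{a})) + 0) + c.c.(rec X. c.(a.(X + 0) + c.c.X) + a.((b.0)\{a} + b.X\{a})) :: ··a··> s0, ··c··> s5
  s3 = (rec X. c.(a.(X + 0) + c.c.X) + a.((b.0)\{a} + b.X\{a}))\{a} :: ··c··> s6
  s4 = 0\{a} :: deadlocked
  s5 = c.(rec X. c.(a.(X + 0) + c.c.X) + a.((b.0)\{a} + b.X\{a})) :: ··c··> s7
  s6 = (a.((rec X. c.(a.(X + 0) + c.c.X) + a.((b.0)\{a} + b.X\{a})) + 0) + c.c.(rec X. c.(a.(X + 0) + c.c.X) + a.((b.0)\{a} + b.X\{a})))\{a} :: ··c··> s8
  s7 = rec X. c.(a.(X + 0) + c.c.X) + a.((b.0)\{a} + b.X\{a}) :: ··a··> s1, ··c··> s2
  s8 = (c.(rec X. c.(a.(X + 0) + c.c.X) + a.((b.0)\{a} + b.X\{a})))\{a} :: ··c··> s3
Reachable graph of Q (9 states):
  t0 = rec X. c.(a.(X + 0) + c.c.X) + a.((b.0)\{a} + b.X\{a}) :: ··a··> t1, ··c··> t2
  t1 = (b.0)\{a} + b.(rec X. c.(a.(X + 0) + c.c.X) + a.((b.0)\{a} + b.X\{a}))\{a} :: ··b··> t3, ··b··> t4
  t2 = a.((rec X. c.(a.(X + 0) + c.c.X) + a.((b.0)\{a} + b.X\{a})) + 0) + c.c.(rec X. c.(a.(X + 0) + c.c.X) + a.((b.0)\{a} + b.X\{a})) :: ··a··> t5, ··c··> t6
  t3 = (rec X. c.(a.(X + 0) + c.c.X) + a.((b.0)\{a} + b.X\{a}))\{a} :: ··c··> t7
  t4 = 0\{a} :: deadlocked
  t5 = (rec X. c.(a.(X + 0) + c.c.X) + a.((b.0)\{a} + b.X\{a})) + 0 :: ··a··> t1, ··c··> t2
  t6 = c.(rec X. c.(a.(X + 0) + c.c.X) + a.((b.0)\{a} + b.X\{a})) :: ··c··> t0
  t7 = (a.((rec X. c.(a.(X + 0) + c.c.X) + a.((b.0)\{a} + b.X\{a})) + 0) + c.c.(rec X. c.(a.(X + 0) + c.c.X) + a.((b.0)\{a} + b.X\{a})))\{a} :: ··c··> t8
  t8 = (c.(rec X. c.(a.(X + 0) + c.c.X) + a.((b.0)\{a} + b.X\{a})))\{a} :: ··c··> t3
Partition-refinement fixed point:
  B0 = {s0, s7, t0, t5}
  B1 = {s1, t1}
  B2 = {s4, t4}
  B3 = {s3, s6, s8, t3, t7, t8}
  B4 = {s2, t2}
  B5 = {s5, t6}
s0 ∈ B0, t0 ∈ B0 → same block

P ~ Q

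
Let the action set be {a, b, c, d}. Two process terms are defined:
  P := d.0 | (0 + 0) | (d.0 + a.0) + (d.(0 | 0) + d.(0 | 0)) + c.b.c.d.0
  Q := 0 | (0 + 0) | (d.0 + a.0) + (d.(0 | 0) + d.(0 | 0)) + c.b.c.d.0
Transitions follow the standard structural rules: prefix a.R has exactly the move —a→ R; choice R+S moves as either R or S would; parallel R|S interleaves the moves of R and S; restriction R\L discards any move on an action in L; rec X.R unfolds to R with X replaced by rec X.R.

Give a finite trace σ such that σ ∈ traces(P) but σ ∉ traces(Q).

ad

P's transition system — 9 states:
  u0 = d.0 | (0 + 0) | (d.0 + a.0) + (d.(0 | 0) + d.(0 | 0)) + c.b.c.d.0 has moves —a→ u1, —c→ u2, —d→ u1, —d→ u3, —d→ u4
  u1 = d.0 | (0 + 0) | 0 has moves —d→ u5
  u2 = b.c.d.0 has moves —b→ u6
  u3 = 0 | (0 + 0) | (d.0 + a.0) has moves —a→ u5, —d→ u5
  u4 = 0 | 0 has moves ∅
  u5 = 0 | (0 + 0) | 0 has moves ∅
  u6 = c.d.0 has moves —c→ u7
  u7 = d.0 has moves —d→ u8
  u8 = 0 has moves ∅
Q's transition system — 7 states:
  v0 = 0 | (0 + 0) | (d.0 + a.0) + (d.(0 | 0) + d.(0 | 0)) + c.b.c.d.0 has moves —a→ v1, —c→ v2, —d→ v1, —d→ v3
  v1 = 0 | (0 + 0) | 0 has moves ∅
  v2 = b.c.d.0 has moves —b→ v4
  v3 = 0 | 0 has moves ∅
  v4 = c.d.0 has moves —c→ v5
  v5 = d.0 has moves —d→ v6
  v6 = 0 has moves ∅
Executing ad from P (initial set {u0}):
  step 1 (a): {u1}
  step 2 (d): {u5}
  ✓ P
Executing ad from Q (initial set {v0}):
  step 1 (a): {v1}
  step 2 (d): no successor for Q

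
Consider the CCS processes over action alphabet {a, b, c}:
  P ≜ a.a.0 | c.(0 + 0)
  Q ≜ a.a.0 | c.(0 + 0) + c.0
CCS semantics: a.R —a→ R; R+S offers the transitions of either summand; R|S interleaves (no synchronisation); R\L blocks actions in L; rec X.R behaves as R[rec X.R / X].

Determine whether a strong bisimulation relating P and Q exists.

P's transition system — 6 states:
  s0 = a.a.0 | c.(0 + 0) → —a→ s1, —c→ s2
  s1 = a.0 | c.(0 + 0) → —a→ s3, —c→ s4
  s2 = a.a.0 | (0 + 0) → —a→ s4
  s3 = 0 | c.(0 + 0) → —c→ s5
  s4 = a.0 | (0 + 0) → —a→ s5
  s5 = 0 | (0 + 0) → deadlocked
Q's transition system — 7 states:
  t0 = a.a.0 | c.(0 + 0) + c.0 → —a→ t1, —c→ t2, —c→ t3
  t1 = a.0 | c.(0 + 0) → —a→ t4, —c→ t5
  t2 = 0 → deadlocked
  t3 = a.a.0 | (0 + 0) → —a→ t5
  t4 = 0 | c.(0 + 0) → —c→ t6
  t5 = a.0 | (0 + 0) → —a→ t6
  t6 = 0 | (0 + 0) → deadlocked
Partition-refinement fixed point:
  B0 = {s0}
  B1 = {s2, t3}
  B2 = {s4, t5}
  B3 = {s5, t2, t6}
  B4 = {s1, t1}
  B5 = {s3, t4}
  B6 = {t0}
s0 ∈ B0, t0 ∈ B6 → different blocks

NO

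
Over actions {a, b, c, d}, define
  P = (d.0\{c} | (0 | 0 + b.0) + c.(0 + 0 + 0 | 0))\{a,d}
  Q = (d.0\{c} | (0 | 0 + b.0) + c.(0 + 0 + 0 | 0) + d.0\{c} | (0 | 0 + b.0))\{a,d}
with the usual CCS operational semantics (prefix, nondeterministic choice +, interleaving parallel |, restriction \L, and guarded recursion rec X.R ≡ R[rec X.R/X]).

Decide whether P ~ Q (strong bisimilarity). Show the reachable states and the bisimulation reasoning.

bisimilar

LTS(P): 3 reachable states
  s0 = (d.0\{c} | (0 | 0 + b.0) + c.(0 + 0 + 0 | 0))\{a,d} → =b=> s1, =c=> s2
  s1 = (d.0\{c} | 0)\{a,d} → deadlocked
  s2 = (0 + 0 + 0 | 0)\{a,d} → deadlocked
LTS(Q): 3 reachable states
  t0 = (d.0\{c} | (0 | 0 + b.0) + c.(0 + 0 + 0 | 0) + d.0\{c} | (0 | 0 + b.0))\{a,d} → =b=> t1, =c=> t2
  t1 = (d.0\{c} | 0)\{a,d} → deadlocked
  t2 = (0 + 0 + 0 | 0)\{a,d} → deadlocked
Partition-refinement fixed point:
  B0 = {s0, t0}
  B1 = {s1, s2, t1, t2}
s0 ∈ B0, t0 ∈ B0 → same block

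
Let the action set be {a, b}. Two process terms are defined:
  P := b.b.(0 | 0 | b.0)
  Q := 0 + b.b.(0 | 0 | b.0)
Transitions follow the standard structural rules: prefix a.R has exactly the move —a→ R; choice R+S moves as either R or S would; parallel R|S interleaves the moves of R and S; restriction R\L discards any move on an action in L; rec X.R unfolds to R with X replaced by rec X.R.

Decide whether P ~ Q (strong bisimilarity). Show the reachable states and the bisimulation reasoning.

LTS(P): 4 reachable states
  u0 = b.b.(0 | 0 | b.0) :: ··b··> u1
  u1 = b.(0 | 0 | b.0) :: ··b··> u2
  u2 = 0 | 0 | b.0 :: ··b··> u3
  u3 = 0 | 0 | 0 :: (no moves)
LTS(Q): 4 reachable states
  v0 = 0 + b.b.(0 | 0 | b.0) :: ··b··> v1
  v1 = b.(0 | 0 | b.0) :: ··b··> v2
  v2 = 0 | 0 | b.0 :: ··b··> v3
  v3 = 0 | 0 | 0 :: (no moves)
Coarsest stable partition (strong bisimilarity classes):
  B0 = {u0, v0}
  B1 = {u1, v1}
  B2 = {u2, v2}
  B3 = {u3, v3}
u0 ∈ B0, v0 ∈ B0 → same block

bisimilar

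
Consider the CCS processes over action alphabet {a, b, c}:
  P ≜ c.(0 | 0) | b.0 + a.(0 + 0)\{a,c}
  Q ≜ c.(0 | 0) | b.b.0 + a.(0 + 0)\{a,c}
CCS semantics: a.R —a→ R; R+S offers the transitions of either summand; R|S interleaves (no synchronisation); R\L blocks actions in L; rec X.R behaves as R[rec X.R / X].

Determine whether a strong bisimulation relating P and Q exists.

P ≁ Q

P's transition system — 5 states:
  u0 = c.(0 | 0) | b.0 + a.(0 + 0)\{a,c} | --a--▸ u1, --b--▸ u2, --c--▸ u3
  u1 = (0 + 0)\{a,c} | (no moves)
  u2 = c.(0 | 0) | 0 | --c--▸ u4
  u3 = 0 | 0 | b.0 | --b--▸ u4
  u4 = 0 | 0 | 0 | (no moves)
Q's transition system — 7 states:
  v0 = c.(0 | 0) | b.b.0 + a.(0 + 0)\{a,c} | --a--▸ v1, --b--▸ v2, --c--▸ v3
  v1 = (0 + 0)\{a,c} | (no moves)
  v2 = c.(0 | 0) | b.0 | --b--▸ v4, --c--▸ v5
  v3 = 0 | 0 | b.b.0 | --b--▸ v5
  v4 = c.(0 | 0) | 0 | --c--▸ v6
  v5 = 0 | 0 | b.0 | --b--▸ v6
  v6 = 0 | 0 | 0 | (no moves)
Partition-refinement fixed point:
  B0 = {u0}
  B1 = {u3, v5}
  B2 = {u1, u4, v1, v6}
  B3 = {u2, v4}
  B4 = {v0}
  B5 = {v2}
  B6 = {v3}
u0 ∈ B0, v0 ∈ B4 → different blocks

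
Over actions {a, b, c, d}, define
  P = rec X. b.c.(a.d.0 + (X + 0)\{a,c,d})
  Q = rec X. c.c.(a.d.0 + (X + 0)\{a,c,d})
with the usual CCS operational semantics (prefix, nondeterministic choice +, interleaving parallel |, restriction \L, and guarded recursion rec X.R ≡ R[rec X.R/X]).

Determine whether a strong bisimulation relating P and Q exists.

P's transition system — 6 states:
  u0 = rec X. b.c.(a.d.0 + (X + 0)\{a,c,d}) :: ··b··> u1
  u1 = c.(a.d.0 + ((rec X. b.c.(a.d.0 + (X + 0)\{a,c,d})) + 0)\{a,c,d}) :: ··c··> u2
  u2 = a.d.0 + ((rec X. b.c.(a.d.0 + (X + 0)\{a,c,d})) + 0)\{a,c,d} :: ··a··> u3, ··b··> u4
  u3 = d.0 :: ··d··> u5
  u4 = (c.(a.d.0 + ((rec X. b.c.(a.d.0 + (X + 0)\{a,c,d})) + 0)\{a,c,d}))\{a,c,d} :: deadlocked
  u5 = 0 :: deadlocked
Q's transition system — 5 states:
  v0 = rec X. c.c.(a.d.0 + (X + 0)\{a,c,d}) :: ··c··> v1
  v1 = c.(a.d.0 + ((rec X. c.c.(a.d.0 + (X + 0)\{a,c,d})) + 0)\{a,c,d}) :: ··c··> v2
  v2 = a.d.0 + ((rec X. c.c.(a.d.0 + (X + 0)\{a,c,d})) + 0)\{a,c,d} :: ··a··> v3
  v3 = d.0 :: ··d··> v4
  v4 = 0 :: deadlocked
Coarsest stable partition (strong bisimilarity classes):
  B0 = {u0}
  B1 = {u1}
  B2 = {u2}
  B3 = {u4, u5, v4}
  B4 = {u3, v3}
  B5 = {v0}
  B6 = {v1}
  B7 = {v2}
u0 ∈ B0, v0 ∈ B5 → different blocks

NO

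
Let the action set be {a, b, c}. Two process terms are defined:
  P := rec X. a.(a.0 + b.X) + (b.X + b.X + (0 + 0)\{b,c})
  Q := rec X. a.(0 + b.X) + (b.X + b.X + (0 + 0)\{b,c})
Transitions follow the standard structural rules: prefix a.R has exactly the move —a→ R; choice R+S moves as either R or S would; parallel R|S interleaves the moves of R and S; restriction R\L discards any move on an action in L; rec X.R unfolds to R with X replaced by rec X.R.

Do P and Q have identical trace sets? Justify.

LTS(P): 3 reachable states
  u0 = rec X. a.(a.0 + b.X) + (b.X + b.X + (0 + 0)\{b,c}) has moves -a-> u1, -b-> u0
  u1 = a.0 + b.(rec X. a.(a.0 + b.X) + (b.X + b.X + (0 + 0)\{b,c})) has moves -a-> u2, -b-> u0
  u2 = 0 has moves deadlocked
LTS(Q): 2 reachable states
  v0 = rec X. a.(0 + b.X) + (b.X + b.X + (0 + 0)\{b,c}) has moves -a-> v1, -b-> v0
  v1 = 0 + b.(rec X. a.(0 + b.X) + (b.X + b.X + (0 + 0)\{b,c})) has moves -b-> v0
Run σ = ⟨aa⟩ on P: start {u0}
  [1] a ⇒ {u1}
  [2] a ⇒ {u2}
  P completes σ.
Run σ = ⟨aa⟩ on Q: start {v0}
  [1] a ⇒ {v1}
  [2] a ⇒ ∅  — Q cannot continue

NO — witness ⟨aa⟩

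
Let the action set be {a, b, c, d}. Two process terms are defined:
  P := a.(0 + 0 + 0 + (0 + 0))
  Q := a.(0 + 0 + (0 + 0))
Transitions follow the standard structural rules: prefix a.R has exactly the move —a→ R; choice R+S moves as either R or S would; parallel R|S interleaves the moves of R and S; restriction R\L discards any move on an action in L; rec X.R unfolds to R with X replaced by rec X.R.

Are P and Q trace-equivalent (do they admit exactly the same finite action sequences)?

LTS(P): 2 reachable states
  m0 = a.(0 + 0 + 0 + (0 + 0)) → =a=> m1
  m1 = 0 + 0 + 0 + (0 + 0) → deadlocked
LTS(Q): 2 reachable states
  n0 = a.(0 + 0 + (0 + 0)) → =a=> n1
  n1 = 0 + 0 + (0 + 0) → deadlocked
Partition-refinement fixed point:
  B0 = {m0, n0}
  B1 = {m1, n1}
m0 ∈ B0, n0 ∈ B0 → same block
Bisimilar ⇒ trace-equivalent.

traces(P) = traces(Q)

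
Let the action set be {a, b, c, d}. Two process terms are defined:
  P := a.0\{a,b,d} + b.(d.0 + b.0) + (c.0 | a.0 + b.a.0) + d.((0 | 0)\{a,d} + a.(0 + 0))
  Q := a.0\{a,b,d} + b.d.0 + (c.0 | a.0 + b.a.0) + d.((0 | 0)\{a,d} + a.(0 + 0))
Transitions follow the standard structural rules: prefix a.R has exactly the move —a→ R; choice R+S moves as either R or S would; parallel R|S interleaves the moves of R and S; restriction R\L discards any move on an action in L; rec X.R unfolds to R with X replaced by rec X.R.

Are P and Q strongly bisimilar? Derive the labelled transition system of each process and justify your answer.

P ≁ Q

LTS(P): 10 reachable states
  u0 = a.0\{a,b,d} + b.(d.0 + b.0) + (c.0 | a.0 + b.a.0) + d.((0 | 0)\{a,d} + a.(0 + 0)) ⊢ -a-> u1, -a-> u2, -b-> u3, -b-> u4, -c-> u5, -d-> u6
  u1 = 0\{a,b,d} ⊢ deadlocked
  u2 = c.0 | 0 ⊢ -c-> u7
  u3 = a.0 ⊢ -a-> u8
  u4 = d.0 + b.0 ⊢ -b-> u8, -d-> u8
  u5 = 0 | a.0 ⊢ -a-> u7
  u6 = (0 | 0)\{a,d} + a.(0 + 0) ⊢ -a-> u9
  u7 = 0 | 0 ⊢ deadlocked
  u8 = 0 ⊢ deadlocked
  u9 = 0 + 0 ⊢ deadlocked
LTS(Q): 10 reachable states
  v0 = a.0\{a,b,d} + b.d.0 + (c.0 | a.0 + b.a.0) + d.((0 | 0)\{a,d} + a.(0 + 0)) ⊢ -a-> v1, -a-> v2, -b-> v3, -b-> v4, -c-> v5, -d-> v6
  v1 = 0\{a,b,d} ⊢ deadlocked
  v2 = c.0 | 0 ⊢ -c-> v7
  v3 = a.0 ⊢ -a-> v8
  v4 = d.0 ⊢ -d-> v8
  v5 = 0 | a.0 ⊢ -a-> v7
  v6 = (0 | 0)\{a,d} + a.(0 + 0) ⊢ -a-> v9
  v7 = 0 | 0 ⊢ deadlocked
  v8 = 0 ⊢ deadlocked
  v9 = 0 + 0 ⊢ deadlocked
Coarsest stable partition (strong bisimilarity classes):
  B0 = {u0}
  B1 = {u2, v2}
  B2 = {u1, u7, u8, u9, v1, v7, v8, v9}
  B3 = {u4}
  B4 = {u3, u5, u6, v3, v5, v6}
  B5 = {v0}
  B6 = {v4}
u0 ∈ B0, v0 ∈ B5 → different blocks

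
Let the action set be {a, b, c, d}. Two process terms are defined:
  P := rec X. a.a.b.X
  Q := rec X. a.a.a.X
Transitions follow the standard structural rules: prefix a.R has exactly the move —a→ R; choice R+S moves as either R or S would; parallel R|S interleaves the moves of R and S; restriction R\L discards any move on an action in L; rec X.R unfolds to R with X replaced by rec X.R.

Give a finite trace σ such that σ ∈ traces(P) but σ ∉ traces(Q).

aab

P's transition system — 3 states:
  u0 = rec X. a.a.b.X :: =a=> u1
  u1 = a.b.(rec X. a.a.b.X) :: =a=> u2
  u2 = b.(rec X. a.a.b.X) :: =b=> u0
Q's transition system — 3 states:
  v0 = rec X. a.a.a.X :: =a=> v1
  v1 = a.a.(rec X. a.a.a.X) :: =a=> v2
  v2 = a.(rec X. a.a.a.X) :: =a=> v0
Run σ = ⟨aab⟩ on P: start {u0}
  [1] a ⇒ {u1}
  [2] a ⇒ {u2}
  [3] b ⇒ {u0}
  P completes σ.
Run σ = ⟨aab⟩ on Q: start {v0}
  [1] a ⇒ {v1}
  [2] a ⇒ {v2}
  [3] b ⇒ no successor for Q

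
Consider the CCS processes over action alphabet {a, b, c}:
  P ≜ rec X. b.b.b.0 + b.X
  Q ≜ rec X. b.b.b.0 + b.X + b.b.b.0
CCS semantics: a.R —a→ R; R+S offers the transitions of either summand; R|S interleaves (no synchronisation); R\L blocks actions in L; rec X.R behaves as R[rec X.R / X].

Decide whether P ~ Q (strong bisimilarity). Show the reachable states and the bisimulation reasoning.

YES

LTS(P): 4 reachable states
  m0 = rec X. b.b.b.0 + b.X → =b=> m0, =b=> m1
  m1 = b.b.0 → =b=> m2
  m2 = b.0 → =b=> m3
  m3 = 0 → (no moves)
LTS(Q): 4 reachable states
  n0 = rec X. b.b.b.0 + b.X + b.b.b.0 → =b=> n0, =b=> n1
  n1 = b.b.0 → =b=> n2
  n2 = b.0 → =b=> n3
  n3 = 0 → (no moves)
Coarsest stable partition (strong bisimilarity classes):
  B0 = {m0, n0}
  B1 = {m1, n1}
  B2 = {m2, n2}
  B3 = {m3, n3}
m0 ∈ B0, n0 ∈ B0 → same block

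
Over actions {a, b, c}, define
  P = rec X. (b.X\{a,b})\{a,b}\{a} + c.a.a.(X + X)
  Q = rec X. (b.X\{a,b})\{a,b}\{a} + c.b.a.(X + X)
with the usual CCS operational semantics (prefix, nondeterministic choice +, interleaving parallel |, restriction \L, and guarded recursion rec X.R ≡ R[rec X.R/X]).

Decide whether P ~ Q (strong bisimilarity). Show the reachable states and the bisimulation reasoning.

P ≁ Q

Reachable graph of P (4 states):
  s0 = rec X. (b.X\{a,b})\{a,b}\{a} + c.a.a.(X + X) ⊢ —c→ s1
  s1 = a.a.((rec X. (b.X\{a,b})\{a,b}\{a} + c.a.a.(X + X)) + (rec X. (b.X\{a,b})\{a,b}\{a} + c.a.a.(X + X))) ⊢ —a→ s2
  s2 = a.((rec X. (b.X\{a,b})\{a,b}\{a} + c.a.a.(X + X)) + (rec X. (b.X\{a,b})\{a,b}\{a} + c.a.a.(X + X))) ⊢ —a→ s3
  s3 = (rec X. (b.X\{a,b})\{a,b}\{a} + c.a.a.(X + X)) + (rec X. (b.X\{a,b})\{a,b}\{a} + c.a.a.(X + X)) ⊢ —c→ s1
Reachable graph of Q (4 states):
  t0 = rec X. (b.X\{a,b})\{a,b}\{a} + c.b.a.(X + X) ⊢ —c→ t1
  t1 = b.a.((rec X. (b.X\{a,b})\{a,b}\{a} + c.b.a.(X + X)) + (rec X. (b.X\{a,b})\{a,b}\{a} + c.b.a.(X + X))) ⊢ —b→ t2
  t2 = a.((rec X. (b.X\{a,b})\{a,b}\{a} + c.b.a.(X + X)) + (rec X. (b.X\{a,b})\{a,b}\{a} + c.b.a.(X + X))) ⊢ —a→ t3
  t3 = (rec X. (b.X\{a,b})\{a,b}\{a} + c.b.a.(X + X)) + (rec X. (b.X\{a,b})\{a,b}\{a} + c.b.a.(X + X)) ⊢ —c→ t1
Coarsest stable partition (strong bisimilarity classes):
  B0 = {s0, s3}
  B1 = {s1}
  B2 = {s2}
  B3 = {t0, t3}
  B4 = {t1}
  B5 = {t2}
s0 ∈ B0, t0 ∈ B3 → different blocks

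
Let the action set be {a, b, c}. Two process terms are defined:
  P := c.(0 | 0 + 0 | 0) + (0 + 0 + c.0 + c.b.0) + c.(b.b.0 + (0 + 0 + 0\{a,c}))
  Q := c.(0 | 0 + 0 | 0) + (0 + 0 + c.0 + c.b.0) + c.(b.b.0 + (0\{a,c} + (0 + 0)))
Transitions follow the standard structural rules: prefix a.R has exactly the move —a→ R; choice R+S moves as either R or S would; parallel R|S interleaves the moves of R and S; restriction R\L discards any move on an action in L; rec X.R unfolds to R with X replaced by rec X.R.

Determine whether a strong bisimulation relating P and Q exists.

P's transition system — 5 states:
  s0 = c.(0 | 0 + 0 | 0) + (0 + 0 + c.0 + c.b.0) + c.(b.b.0 + (0 + 0 + 0\{a,c})) :: ··c··> s1, ··c··> s2, ··c··> s3, ··c··> s4
  s1 = 0 :: (no moves)
  s2 = 0 | 0 + 0 | 0 :: (no moves)
  s3 = b.0 :: ··b··> s1
  s4 = b.b.0 + (0 + 0 + 0\{a,c}) :: ··b··> s3
Q's transition system — 5 states:
  t0 = c.(0 | 0 + 0 | 0) + (0 + 0 + c.0 + c.b.0) + c.(b.b.0 + (0\{a,c} + (0 + 0))) :: ··c··> t1, ··c··> t2, ··c··> t3, ··c··> t4
  t1 = 0 :: (no moves)
  t2 = 0 | 0 + 0 | 0 :: (no moves)
  t3 = b.0 :: ··b··> t1
  t4 = b.b.0 + (0\{a,c} + (0 + 0)) :: ··b··> t3
Coarsest stable partition (strong bisimilarity classes):
  B0 = {s0, t0}
  B1 = {s1, s2, t1, t2}
  B2 = {s4, t4}
  B3 = {s3, t3}
s0 ∈ B0, t0 ∈ B0 → same block

P ~ Q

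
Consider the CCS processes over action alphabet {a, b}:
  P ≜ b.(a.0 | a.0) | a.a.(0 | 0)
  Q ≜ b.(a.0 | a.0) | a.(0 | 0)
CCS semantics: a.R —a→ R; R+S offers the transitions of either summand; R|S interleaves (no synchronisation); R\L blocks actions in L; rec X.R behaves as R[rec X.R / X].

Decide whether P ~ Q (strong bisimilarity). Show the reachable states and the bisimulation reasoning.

not bisimilar

LTS(P): 15 reachable states
  u0 = b.(a.0 | a.0) | a.a.(0 | 0) ⊢ =a=> u1, =b=> u2
  u1 = b.(a.0 | a.0) | a.(0 | 0) ⊢ =a=> u3, =b=> u4
  u2 = a.0 | a.0 | a.a.(0 | 0) ⊢ =a=> u4, =a=> u5, =a=> u6
  u3 = b.(a.0 | a.0) | (0 | 0) ⊢ =b=> u7
  u4 = a.0 | a.0 | a.(0 | 0) ⊢ =a=> u7, =a=> u8, =a=> u9
  u5 = 0 | a.0 | a.a.(0 | 0) ⊢ =a=> u10, =a=> u8
  u6 = a.0 | 0 | a.a.(0 | 0) ⊢ =a=> u10, =a=> u9
  u7 = a.0 | a.0 | (0 | 0) ⊢ =a=> u11, =a=> u12
  u8 = 0 | a.0 | a.(0 | 0) ⊢ =a=> u11, =a=> u13
  u9 = a.0 | 0 | a.(0 | 0) ⊢ =a=> u12, =a=> u13
  u10 = 0 | 0 | a.a.(0 | 0) ⊢ =a=> u13
  u11 = 0 | a.0 | (0 | 0) ⊢ =a=> u14
  u12 = a.0 | 0 | (0 | 0) ⊢ =a=> u14
  u13 = 0 | 0 | a.(0 | 0) ⊢ =a=> u14
  u14 = 0 | 0 | (0 | 0) ⊢ ·
LTS(Q): 10 reachable states
  v0 = b.(a.0 | a.0) | a.(0 | 0) ⊢ =a=> v1, =b=> v2
  v1 = b.(a.0 | a.0) | (0 | 0) ⊢ =b=> v3
  v2 = a.0 | a.0 | a.(0 | 0) ⊢ =a=> v3, =a=> v4, =a=> v5
  v3 = a.0 | a.0 | (0 | 0) ⊢ =a=> v6, =a=> v7
  v4 = 0 | a.0 | a.(0 | 0) ⊢ =a=> v6, =a=> v8
  v5 = a.0 | 0 | a.(0 | 0) ⊢ =a=> v7, =a=> v8
  v6 = 0 | a.0 | (0 | 0) ⊢ =a=> v9
  v7 = a.0 | 0 | (0 | 0) ⊢ =a=> v9
  v8 = 0 | 0 | a.(0 | 0) ⊢ =a=> v9
  v9 = 0 | 0 | (0 | 0) ⊢ ·
Bisimilarity quotient blocks:
  B0 = {u0}
  B1 = {u1, v0}
  B2 = {u4, u5, u6, v2}
  B3 = {u10, u7, u8, u9, v3, v4, v5}
  B4 = {u11, u12, u13, v6, v7, v8}
  B5 = {u14, v9}
  B6 = {u3, v1}
  B7 = {u2}
u0 ∈ B0, v0 ∈ B1 → different blocks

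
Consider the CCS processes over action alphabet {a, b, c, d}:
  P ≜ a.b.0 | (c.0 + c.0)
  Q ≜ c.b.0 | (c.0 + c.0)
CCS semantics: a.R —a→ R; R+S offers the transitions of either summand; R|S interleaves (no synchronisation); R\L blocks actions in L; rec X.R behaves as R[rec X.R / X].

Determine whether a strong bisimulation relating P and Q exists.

NO

P's transition system — 6 states:
  u0 = a.b.0 | (c.0 + c.0) → —a→ u1, —c→ u2
  u1 = b.0 | (c.0 + c.0) → —b→ u3, —c→ u4
  u2 = a.b.0 | 0 → —a→ u4
  u3 = 0 | (c.0 + c.0) → —c→ u5
  u4 = b.0 | 0 → —b→ u5
  u5 = 0 | 0 → (no moves)
Q's transition system — 6 states:
  v0 = c.b.0 | (c.0 + c.0) → —c→ v1, —c→ v2
  v1 = b.0 | (c.0 + c.0) → —b→ v3, —c→ v4
  v2 = c.b.0 | 0 → —c→ v4
  v3 = 0 | (c.0 + c.0) → —c→ v5
  v4 = b.0 | 0 → —b→ v5
  v5 = 0 | 0 → (no moves)
Coarsest stable partition (strong bisimilarity classes):
  B0 = {u0}
  B1 = {u1, v1}
  B2 = {u3, v3}
  B3 = {u5, v5}
  B4 = {u4, v4}
  B5 = {u2}
  B6 = {v0}
  B7 = {v2}
u0 ∈ B0, v0 ∈ B6 → different blocks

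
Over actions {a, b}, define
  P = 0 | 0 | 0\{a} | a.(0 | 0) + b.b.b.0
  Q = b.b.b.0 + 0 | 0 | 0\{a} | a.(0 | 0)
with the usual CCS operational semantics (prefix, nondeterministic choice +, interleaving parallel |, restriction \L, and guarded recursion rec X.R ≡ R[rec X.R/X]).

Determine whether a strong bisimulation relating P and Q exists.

YES

P's transition system — 5 states:
  u0 = 0 | 0 | 0\{a} | a.(0 | 0) + b.b.b.0 | -a-> u1, -b-> u2
  u1 = 0 | 0 | 0\{a} | (0 | 0) | stopped
  u2 = b.b.0 | -b-> u3
  u3 = b.0 | -b-> u4
  u4 = 0 | stopped
Q's transition system — 5 states:
  v0 = b.b.b.0 + 0 | 0 | 0\{a} | a.(0 | 0) | -a-> v1, -b-> v2
  v1 = 0 | 0 | 0\{a} | (0 | 0) | stopped
  v2 = b.b.0 | -b-> v3
  v3 = b.0 | -b-> v4
  v4 = 0 | stopped
Coarsest stable partition (strong bisimilarity classes):
  B0 = {u0, v0}
  B1 = {u2, v2}
  B2 = {u3, v3}
  B3 = {u1, u4, v1, v4}
u0 ∈ B0, v0 ∈ B0 → same block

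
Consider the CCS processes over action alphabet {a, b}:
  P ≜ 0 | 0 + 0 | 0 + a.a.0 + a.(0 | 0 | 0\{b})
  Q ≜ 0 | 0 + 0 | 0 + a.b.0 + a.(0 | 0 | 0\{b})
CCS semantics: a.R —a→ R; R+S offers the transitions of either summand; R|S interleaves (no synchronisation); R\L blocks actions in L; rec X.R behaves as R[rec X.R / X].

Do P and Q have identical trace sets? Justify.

P's transition system — 4 states:
  s0 = 0 | 0 + 0 | 0 + a.a.0 + a.(0 | 0 | 0\{b}) ⊢ -a-> s1, -a-> s2
  s1 = 0 | 0 | 0\{b} ⊢ deadlocked
  s2 = a.0 ⊢ -a-> s3
  s3 = 0 ⊢ deadlocked
Q's transition system — 4 states:
  t0 = 0 | 0 + 0 | 0 + a.b.0 + a.(0 | 0 | 0\{b}) ⊢ -a-> t1, -a-> t2
  t1 = 0 | 0 | 0\{b} ⊢ deadlocked
  t2 = b.0 ⊢ -b-> t3
  t3 = 0 ⊢ deadlocked
Executing aa from P (initial set {s0}):
  step 1 (a): {s1, s2}
  step 2 (a): {s3}
  P completes σ.
Executing aa from Q (initial set {t0}):
  step 1 (a): {t1, t2}
  step 2 (a): ∅  — Q cannot continue

NO — witness ⟨aa⟩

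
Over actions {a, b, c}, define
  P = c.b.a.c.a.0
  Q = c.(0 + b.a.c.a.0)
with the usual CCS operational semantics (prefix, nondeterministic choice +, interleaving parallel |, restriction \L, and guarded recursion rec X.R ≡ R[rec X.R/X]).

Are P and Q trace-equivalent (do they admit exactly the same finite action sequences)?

trace-equivalent

LTS(P): 6 reachable states
  p0 = c.b.a.c.a.0 has moves -c-> p1
  p1 = b.a.c.a.0 has moves -b-> p2
  p2 = a.c.a.0 has moves -a-> p3
  p3 = c.a.0 has moves -c-> p4
  p4 = a.0 has moves -a-> p5
  p5 = 0 has moves stopped
LTS(Q): 6 reachable states
  q0 = c.(0 + b.a.c.a.0) has moves -c-> q1
  q1 = 0 + b.a.c.a.0 has moves -b-> q2
  q2 = a.c.a.0 has moves -a-> q3
  q3 = c.a.0 has moves -c-> q4
  q4 = a.0 has moves -a-> q5
  q5 = 0 has moves stopped
Coarsest stable partition (strong bisimilarity classes):
  B0 = {p0, q0}
  B1 = {p1, q1}
  B2 = {p2, q2}
  B3 = {p3, q3}
  B4 = {p4, q4}
  B5 = {p5, q5}
p0 ∈ B0, q0 ∈ B0 → same block
Bisimilar ⇒ trace-equivalent.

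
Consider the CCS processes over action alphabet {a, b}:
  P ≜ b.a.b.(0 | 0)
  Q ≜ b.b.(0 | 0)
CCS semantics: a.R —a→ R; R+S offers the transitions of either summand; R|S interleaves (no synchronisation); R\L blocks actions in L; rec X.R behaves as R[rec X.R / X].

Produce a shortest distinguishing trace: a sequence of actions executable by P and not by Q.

Reachable graph of P (4 states):
  u0 = b.a.b.(0 | 0) ⊢ =b=> u1
  u1 = a.b.(0 | 0) ⊢ =a=> u2
  u2 = b.(0 | 0) ⊢ =b=> u3
  u3 = 0 | 0 ⊢ (no moves)
Reachable graph of Q (3 states):
  v0 = b.b.(0 | 0) ⊢ =b=> v1
  v1 = b.(0 | 0) ⊢ =b=> v2
  v2 = 0 | 0 ⊢ (no moves)
Trace ⟨ba⟩ through P, begin at {u0}:
  [1] b ⇒ {u1}
  [2] a ⇒ {u2}
  ✓ P
Trace ⟨ba⟩ through Q, begin at {v0}:
  [1] b ⇒ {v1}
  [2] a ⇒ ∅  — Q cannot continue

ba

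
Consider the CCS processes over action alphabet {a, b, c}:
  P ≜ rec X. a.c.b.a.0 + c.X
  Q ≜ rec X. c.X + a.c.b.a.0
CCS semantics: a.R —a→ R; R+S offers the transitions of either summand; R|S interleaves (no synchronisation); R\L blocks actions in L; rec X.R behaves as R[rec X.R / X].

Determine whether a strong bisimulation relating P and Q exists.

bisimilar

LTS(P): 5 reachable states
  p0 = rec X. a.c.b.a.0 + c.X | ··a··> p1, ··c··> p0
  p1 = c.b.a.0 | ··c··> p2
  p2 = b.a.0 | ··b··> p3
  p3 = a.0 | ··a··> p4
  p4 = 0 | deadlocked
LTS(Q): 5 reachable states
  q0 = rec X. c.X + a.c.b.a.0 | ··a··> q1, ··c··> q0
  q1 = c.b.a.0 | ··c··> q2
  q2 = b.a.0 | ··b··> q3
  q3 = a.0 | ··a··> q4
  q4 = 0 | deadlocked
Partition-refinement fixed point:
  B0 = {p0, q0}
  B1 = {p1, q1}
  B2 = {p2, q2}
  B3 = {p3, q3}
  B4 = {p4, q4}
p0 ∈ B0, q0 ∈ B0 → same block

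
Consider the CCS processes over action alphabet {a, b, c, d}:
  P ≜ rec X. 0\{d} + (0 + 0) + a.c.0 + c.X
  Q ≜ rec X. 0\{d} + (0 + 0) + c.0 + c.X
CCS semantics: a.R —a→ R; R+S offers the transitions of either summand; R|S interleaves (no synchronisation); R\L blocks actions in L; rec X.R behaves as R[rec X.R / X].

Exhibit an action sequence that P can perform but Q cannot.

a

P's transition system — 3 states:
  u0 = rec X. 0\{d} + (0 + 0) + a.c.0 + c.X | ··a··> u1, ··c··> u0
  u1 = c.0 | ··c··> u2
  u2 = 0 | stopped
Q's transition system — 2 states:
  v0 = rec X. 0\{d} + (0 + 0) + c.0 + c.X | ··c··> v0, ··c··> v1
  v1 = 0 | stopped
Trace ⟨a⟩ through P, begin at {u0}:
  after a @ step 1: {u1}
  ✓ P
Trace ⟨a⟩ through Q, begin at {v0}:
  after a @ step 1: ∅ (Q stuck)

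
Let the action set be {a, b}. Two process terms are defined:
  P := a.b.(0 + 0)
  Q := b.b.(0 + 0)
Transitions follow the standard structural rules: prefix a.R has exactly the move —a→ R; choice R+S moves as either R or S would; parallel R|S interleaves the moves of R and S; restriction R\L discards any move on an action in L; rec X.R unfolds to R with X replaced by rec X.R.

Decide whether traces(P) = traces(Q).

traces(P) ≠ traces(Q) — witness ⟨a⟩

LTS(P): 3 reachable states
  m0 = a.b.(0 + 0) ⊢ --a--▸ m1
  m1 = b.(0 + 0) ⊢ --b--▸ m2
  m2 = 0 + 0 ⊢ ·
LTS(Q): 3 reachable states
  n0 = b.b.(0 + 0) ⊢ --b--▸ n1
  n1 = b.(0 + 0) ⊢ --b--▸ n2
  n2 = 0 + 0 ⊢ ·
Executing a from P (initial set {m0}):
  [1] a ⇒ {m1}
  ✓ P
Executing a from Q (initial set {n0}):
  [1] a ⇒ no successor for Q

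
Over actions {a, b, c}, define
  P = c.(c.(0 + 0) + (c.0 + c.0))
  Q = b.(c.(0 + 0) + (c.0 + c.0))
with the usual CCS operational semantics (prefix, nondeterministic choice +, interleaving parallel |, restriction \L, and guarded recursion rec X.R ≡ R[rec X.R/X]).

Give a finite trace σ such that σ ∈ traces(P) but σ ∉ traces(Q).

Reachable graph of P (4 states):
  s0 = c.(c.(0 + 0) + (c.0 + c.0)) has moves —c→ s1
  s1 = c.(0 + 0) + (c.0 + c.0) has moves —c→ s2, —c→ s3
  s2 = 0 has moves (no moves)
  s3 = 0 + 0 has moves (no moves)
Reachable graph of Q (4 states):
  t0 = b.(c.(0 + 0) + (c.0 + c.0)) has moves —b→ t1
  t1 = c.(0 + 0) + (c.0 + c.0) has moves —c→ t2, —c→ t3
  t2 = 0 has moves (no moves)
  t3 = 0 + 0 has moves (no moves)
Run σ = ⟨c⟩ on P: start {s0}
  after c @ step 1: {s1}
  — P admits the full trace.
Run σ = ⟨c⟩ on Q: start {t0}
  after c @ step 1: ∅ (Q stuck)

c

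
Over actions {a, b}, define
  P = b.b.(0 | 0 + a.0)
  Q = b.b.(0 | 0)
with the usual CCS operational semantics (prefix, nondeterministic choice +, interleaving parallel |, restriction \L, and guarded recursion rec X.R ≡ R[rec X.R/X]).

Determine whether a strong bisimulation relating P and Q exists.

LTS(P): 4 reachable states
  u0 = b.b.(0 | 0 + a.0) :: ··b··> u1
  u1 = b.(0 | 0 + a.0) :: ··b··> u2
  u2 = 0 | 0 + a.0 :: ··a··> u3
  u3 = 0 :: ∅
LTS(Q): 3 reachable states
  v0 = b.b.(0 | 0) :: ··b··> v1
  v1 = b.(0 | 0) :: ··b··> v2
  v2 = 0 | 0 :: ∅
Partition-refinement fixed point:
  B0 = {u0}
  B1 = {u1}
  B2 = {u2}
  B3 = {u3, v2}
  B4 = {v0}
  B5 = {v1}
u0 ∈ B0, v0 ∈ B4 → different blocks

not bisimilar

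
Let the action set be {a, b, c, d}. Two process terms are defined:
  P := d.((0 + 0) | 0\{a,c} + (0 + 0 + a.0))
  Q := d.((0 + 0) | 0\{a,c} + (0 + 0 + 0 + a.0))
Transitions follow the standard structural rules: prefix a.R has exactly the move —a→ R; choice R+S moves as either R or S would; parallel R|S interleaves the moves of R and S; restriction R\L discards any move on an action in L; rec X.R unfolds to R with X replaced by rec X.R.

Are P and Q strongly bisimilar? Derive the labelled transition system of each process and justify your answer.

LTS(P): 3 reachable states
  u0 = d.((0 + 0) | 0\{a,c} + (0 + 0 + a.0)) has moves ··d··> u1
  u1 = (0 + 0) | 0\{a,c} + (0 + 0 + a.0) has moves ··a··> u2
  u2 = 0 has moves deadlocked
LTS(Q): 3 reachable states
  v0 = d.((0 + 0) | 0\{a,c} + (0 + 0 + 0 + a.0)) has moves ··d··> v1
  v1 = (0 + 0) | 0\{a,c} + (0 + 0 + 0 + a.0) has moves ··a··> v2
  v2 = 0 has moves deadlocked
Bisimilarity quotient blocks:
  B0 = {u0, v0}
  B1 = {u1, v1}
  B2 = {u2, v2}
u0 ∈ B0, v0 ∈ B0 → same block

YES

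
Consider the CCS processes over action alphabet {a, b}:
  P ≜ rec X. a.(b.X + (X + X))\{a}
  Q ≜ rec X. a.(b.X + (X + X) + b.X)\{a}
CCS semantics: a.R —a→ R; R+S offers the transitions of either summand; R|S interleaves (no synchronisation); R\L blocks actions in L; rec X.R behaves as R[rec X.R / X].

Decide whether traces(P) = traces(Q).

traces(P) = traces(Q)

P's transition system — 3 states:
  p0 = rec X. a.(b.X + (X + X))\{a} has moves --a--▸ p1
  p1 = (b.(rec X. a.(b.X + (X + X))\{a}) + ((rec X. a.(b.X + (X + X))\{a}) + (rec X. a.(b.X + (X + X))\{a})))\{a} has moves --b--▸ p2
  p2 = (rec X. a.(b.X + (X + X))\{a})\{a} has moves (no moves)
Q's transition system — 3 states:
  q0 = rec X. a.(b.X + (X + X) + b.X)\{a} has moves --a--▸ q1
  q1 = (b.(rec X. a.(b.X + (X + X) + b.X)\{a}) + ((rec X. a.(b.X + (X + X) + b.X)\{a}) + (rec X. a.(b.X + (X + X) + b.X)\{a})) + b.(rec X. a.(b.X + (X + X) + b.X)\{a}))\{a} has moves --b--▸ q2
  q2 = (rec X. a.(b.X + (X + X) + b.X)\{a})\{a} has moves (no moves)
Partition-refinement fixed point:
  B0 = {p0, q0}
  B1 = {p1, q1}
  B2 = {p2, q2}
p0 ∈ B0, q0 ∈ B0 → same block
Bisimilar ⇒ trace-equivalent.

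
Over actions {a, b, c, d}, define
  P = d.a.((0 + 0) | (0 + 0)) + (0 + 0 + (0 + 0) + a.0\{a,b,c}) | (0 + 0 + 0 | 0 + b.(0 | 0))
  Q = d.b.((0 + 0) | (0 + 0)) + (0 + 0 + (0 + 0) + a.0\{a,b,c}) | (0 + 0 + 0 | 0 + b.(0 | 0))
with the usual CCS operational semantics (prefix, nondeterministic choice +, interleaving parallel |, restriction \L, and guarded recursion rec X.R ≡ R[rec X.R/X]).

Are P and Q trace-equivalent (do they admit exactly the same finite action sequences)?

NO — witness ⟨da⟩

LTS(P): 6 reachable states
  u0 = d.a.((0 + 0) | (0 + 0)) + (0 + 0 + (0 + 0) + a.0\{a,b,c}) | (0 + 0 + 0 | 0 + b.(0 | 0)) :: —a→ u1, —b→ u2, —d→ u3
  u1 = 0\{a,b,c} | (0 + 0 + 0 | 0 + b.(0 | 0)) :: —b→ u4
  u2 = (0 + 0 + (0 + 0) + a.0\{a,b,c}) | (0 | 0) :: —a→ u4
  u3 = a.((0 + 0) | (0 + 0)) :: —a→ u5
  u4 = 0\{a,b,c} | (0 | 0) :: ·
  u5 = (0 + 0) | (0 + 0) :: ·
LTS(Q): 6 reachable states
  v0 = d.b.((0 + 0) | (0 + 0)) + (0 + 0 + (0 + 0) + a.0\{a,b,c}) | (0 + 0 + 0 | 0 + b.(0 | 0)) :: —a→ v1, —b→ v2, —d→ v3
  v1 = 0\{a,b,c} | (0 + 0 + 0 | 0 + b.(0 | 0)) :: —b→ v4
  v2 = (0 + 0 + (0 + 0) + a.0\{a,b,c}) | (0 | 0) :: —a→ v4
  v3 = b.((0 + 0) | (0 + 0)) :: —b→ v5
  v4 = 0\{a,b,c} | (0 | 0) :: ·
  v5 = (0 + 0) | (0 + 0) :: ·
Executing da from P (initial set {u0}):
  after d @ step 1: {u3}
  after a @ step 2: {u5}
  — P admits the full trace.
Executing da from Q (initial set {v0}):
  after d @ step 1: {v3}
  after a @ step 2: no successor for Q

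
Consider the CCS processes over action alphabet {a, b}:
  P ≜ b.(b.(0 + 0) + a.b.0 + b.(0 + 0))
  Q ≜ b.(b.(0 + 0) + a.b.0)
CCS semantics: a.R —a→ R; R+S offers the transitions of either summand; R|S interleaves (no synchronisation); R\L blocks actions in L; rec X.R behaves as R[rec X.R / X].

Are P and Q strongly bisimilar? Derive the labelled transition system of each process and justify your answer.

LTS(P): 5 reachable states
  m0 = b.(b.(0 + 0) + a.b.0 + b.(0 + 0)) :: ··b··> m1
  m1 = b.(0 + 0) + a.b.0 + b.(0 + 0) :: ··a··> m2, ··b··> m3
  m2 = b.0 :: ··b··> m4
  m3 = 0 + 0 :: ·
  m4 = 0 :: ·
LTS(Q): 5 reachable states
  n0 = b.(b.(0 + 0) + a.b.0) :: ··b··> n1
  n1 = b.(0 + 0) + a.b.0 :: ··a··> n2, ··b··> n3
  n2 = b.0 :: ··b··> n4
  n3 = 0 + 0 :: ·
  n4 = 0 :: ·
Bisimilarity quotient blocks:
  B0 = {m0, n0}
  B1 = {m1, n1}
  B2 = {m2, n2}
  B3 = {m3, m4, n3, n4}
m0 ∈ B0, n0 ∈ B0 → same block

P ~ Q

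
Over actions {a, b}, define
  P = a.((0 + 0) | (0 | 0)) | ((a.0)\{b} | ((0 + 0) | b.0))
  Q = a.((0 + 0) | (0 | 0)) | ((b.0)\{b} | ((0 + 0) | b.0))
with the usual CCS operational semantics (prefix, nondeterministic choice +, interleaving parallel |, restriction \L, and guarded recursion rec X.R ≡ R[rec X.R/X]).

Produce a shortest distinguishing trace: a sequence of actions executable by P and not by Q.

P's transition system — 8 states:
  s0 = a.((0 + 0) | (0 | 0)) | ((a.0)\{b} | ((0 + 0) | b.0)) has moves —a→ s1, —a→ s2, —b→ s3
  s1 = (0 + 0) | (0 | 0) | ((a.0)\{b} | ((0 + 0) | b.0)) has moves —a→ s4, —b→ s5
  s2 = a.((0 + 0) | (0 | 0)) | (0\{b} | ((0 + 0) | b.0)) has moves —a→ s4, —b→ s6
  s3 = a.((0 + 0) | (0 | 0)) | ((a.0)\{b} | ((0 + 0) | 0)) has moves —a→ s5, —a→ s6
  s4 = (0 + 0) | (0 | 0) | (0\{b} | ((0 + 0) | b.0)) has moves —b→ s7
  s5 = (0 + 0) | (0 | 0) | ((a.0)\{b} | ((0 + 0) | 0)) has moves —a→ s7
  s6 = a.((0 + 0) | (0 | 0)) | (0\{b} | ((0 + 0) | 0)) has moves —a→ s7
  s7 = (0 + 0) | (0 | 0) | (0\{b} | ((0 + 0) | 0)) has moves (no moves)
Q's transition system — 4 states:
  t0 = a.((0 + 0) | (0 | 0)) | ((b.0)\{b} | ((0 + 0) | b.0)) has moves —a→ t1, —b→ t2
  t1 = (0 + 0) | (0 | 0) | ((b.0)\{b} | ((0 + 0) | b.0)) has moves —b→ t3
  t2 = a.((0 + 0) | (0 | 0)) | ((b.0)\{b} | ((0 + 0) | 0)) has moves —a→ t3
  t3 = (0 + 0) | (0 | 0) | ((b.0)\{b} | ((0 + 0) | 0)) has moves (no moves)
Trace ⟨aa⟩ through P, begin at {s0}:
  [1] a ⇒ {s1, s2}
  [2] a ⇒ {s4}
  ✓ P
Trace ⟨aa⟩ through Q, begin at {t0}:
  [1] a ⇒ {t1}
  [2] a ⇒ ∅  — Q cannot continue

aa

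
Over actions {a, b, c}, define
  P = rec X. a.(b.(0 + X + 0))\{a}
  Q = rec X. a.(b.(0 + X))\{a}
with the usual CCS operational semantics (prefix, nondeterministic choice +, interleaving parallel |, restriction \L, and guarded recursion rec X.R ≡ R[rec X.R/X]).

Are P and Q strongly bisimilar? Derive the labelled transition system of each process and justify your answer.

P's transition system — 3 states:
  u0 = rec X. a.(b.(0 + X + 0))\{a} → -a-> u1
  u1 = (b.(0 + (rec X. a.(b.(0 + X + 0))\{a}) + 0))\{a} → -b-> u2
  u2 = (0 + (rec X. a.(b.(0 + X + 0))\{a}) + 0)\{a} → stopped
Q's transition system — 3 states:
  v0 = rec X. a.(b.(0 + X))\{a} → -a-> v1
  v1 = (b.(0 + (rec X. a.(b.(0 + X))\{a})))\{a} → -b-> v2
  v2 = (0 + (rec X. a.(b.(0 + X))\{a}))\{a} → stopped
Bisimilarity quotient blocks:
  B0 = {u0, v0}
  B1 = {u1, v1}
  B2 = {u2, v2}
u0 ∈ B0, v0 ∈ B0 → same block

P ~ Q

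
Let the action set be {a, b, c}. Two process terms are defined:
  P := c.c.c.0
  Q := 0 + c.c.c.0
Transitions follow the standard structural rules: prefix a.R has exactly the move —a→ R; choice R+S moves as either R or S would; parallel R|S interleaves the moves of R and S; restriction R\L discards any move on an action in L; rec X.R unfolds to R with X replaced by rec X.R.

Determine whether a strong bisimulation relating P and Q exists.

LTS(P): 4 reachable states
  p0 = c.c.c.0 has moves -c-> p1
  p1 = c.c.0 has moves -c-> p2
  p2 = c.0 has moves -c-> p3
  p3 = 0 has moves (no moves)
LTS(Q): 4 reachable states
  q0 = 0 + c.c.c.0 has moves -c-> q1
  q1 = c.c.0 has moves -c-> q2
  q2 = c.0 has moves -c-> q3
  q3 = 0 has moves (no moves)
Bisimilarity quotient blocks:
  B0 = {p0, q0}
  B1 = {p1, q1}
  B2 = {p2, q2}
  B3 = {p3, q3}
p0 ∈ B0, q0 ∈ B0 → same block

bisimilar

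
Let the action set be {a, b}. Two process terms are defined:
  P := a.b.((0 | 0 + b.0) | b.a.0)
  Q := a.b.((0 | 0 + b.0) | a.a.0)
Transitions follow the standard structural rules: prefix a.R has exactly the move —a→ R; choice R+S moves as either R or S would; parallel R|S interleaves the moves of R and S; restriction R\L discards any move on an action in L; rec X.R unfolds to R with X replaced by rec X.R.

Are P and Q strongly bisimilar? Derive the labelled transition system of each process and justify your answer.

P's transition system — 8 states:
  p0 = a.b.((0 | 0 + b.0) | b.a.0) :: —a→ p1
  p1 = b.((0 | 0 + b.0) | b.a.0) :: —b→ p2
  p2 = (0 | 0 + b.0) | b.a.0 :: —b→ p3, —b→ p4
  p3 = (0 | 0 + b.0) | a.0 :: —a→ p5, —b→ p6
  p4 = 0 | b.a.0 :: —b→ p6
  p5 = (0 | 0 + b.0) | 0 :: —b→ p7
  p6 = 0 | a.0 :: —a→ p7
  p7 = 0 | 0 :: deadlocked
Q's transition system — 8 states:
  q0 = a.b.((0 | 0 + b.0) | a.a.0) :: —a→ q1
  q1 = b.((0 | 0 + b.0) | a.a.0) :: —b→ q2
  q2 = (0 | 0 + b.0) | a.a.0 :: —a→ q3, —b→ q4
  q3 = (0 | 0 + b.0) | a.0 :: —a→ q5, —b→ q6
  q4 = 0 | a.a.0 :: —a→ q6
  q5 = (0 | 0 + b.0) | 0 :: —b→ q7
  q6 = 0 | a.0 :: —a→ q7
  q7 = 0 | 0 :: deadlocked
Bisimilarity quotient blocks:
  B0 = {p0}
  B1 = {p1}
  B2 = {p2}
  B3 = {p3, q3}
  B4 = {p5, q5}
  B5 = {p7, q7}
  B6 = {p6, q6}
  B7 = {p4}
  B8 = {q0}
  B9 = {q1}
  B10 = {q2}
  B11 = {q4}
p0 ∈ B0, q0 ∈ B8 → different blocks

P ≁ Q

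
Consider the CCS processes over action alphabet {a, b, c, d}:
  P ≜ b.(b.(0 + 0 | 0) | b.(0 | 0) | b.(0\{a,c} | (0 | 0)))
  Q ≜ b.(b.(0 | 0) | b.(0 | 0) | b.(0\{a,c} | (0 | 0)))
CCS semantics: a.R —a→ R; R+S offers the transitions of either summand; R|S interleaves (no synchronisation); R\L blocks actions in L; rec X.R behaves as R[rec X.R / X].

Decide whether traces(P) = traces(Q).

LTS(P): 9 reachable states
  p0 = b.(b.(0 + 0 | 0) | b.(0 | 0) | b.(0\{a,c} | (0 | 0))) ⊢ --b--▸ p1
  p1 = b.(0 + 0 | 0) | b.(0 | 0) | b.(0\{a,c} | (0 | 0)) ⊢ --b--▸ p2, --b--▸ p3, --b--▸ p4
  p2 = (0 + 0 | 0) | b.(0 | 0) | b.(0\{a,c} | (0 | 0)) ⊢ --b--▸ p5, --b--▸ p6
  p3 = b.(0 + 0 | 0) | (0 | 0) | b.(0\{a,c} | (0 | 0)) ⊢ --b--▸ p5, --b--▸ p7
  p4 = b.(0 + 0 | 0) | b.(0 | 0) | (0\{a,c} | (0 | 0)) ⊢ --b--▸ p6, --b--▸ p7
  p5 = (0 + 0 | 0) | (0 | 0) | b.(0\{a,c} | (0 | 0)) ⊢ --b--▸ p8
  p6 = (0 + 0 | 0) | b.(0 | 0) | (0\{a,c} | (0 | 0)) ⊢ --b--▸ p8
  p7 = b.(0 + 0 | 0) | (0 | 0) | (0\{a,c} | (0 | 0)) ⊢ --b--▸ p8
  p8 = (0 + 0 | 0) | (0 | 0) | (0\{a,c} | (0 | 0)) ⊢ ∅
LTS(Q): 9 reachable states
  q0 = b.(b.(0 | 0) | b.(0 | 0) | b.(0\{a,c} | (0 | 0))) ⊢ --b--▸ q1
  q1 = b.(0 | 0) | b.(0 | 0) | b.(0\{a,c} | (0 | 0)) ⊢ --b--▸ q2, --b--▸ q3, --b--▸ q4
  q2 = 0 | 0 | b.(0 | 0) | b.(0\{a,c} | (0 | 0)) ⊢ --b--▸ q5, --b--▸ q6
  q3 = b.(0 | 0) | (0 | 0) | b.(0\{a,c} | (0 | 0)) ⊢ --b--▸ q5, --b--▸ q7
  q4 = b.(0 | 0) | b.(0 | 0) | (0\{a,c} | (0 | 0)) ⊢ --b--▸ q6, --b--▸ q7
  q5 = 0 | 0 | (0 | 0) | b.(0\{a,c} | (0 | 0)) ⊢ --b--▸ q8
  q6 = 0 | 0 | b.(0 | 0) | (0\{a,c} | (0 | 0)) ⊢ --b--▸ q8
  q7 = b.(0 | 0) | (0 | 0) | (0\{a,c} | (0 | 0)) ⊢ --b--▸ q8
  q8 = 0 | 0 | (0 | 0) | (0\{a,c} | (0 | 0)) ⊢ ∅
Partition-refinement fixed point:
  B0 = {p0, q0}
  B1 = {p1, q1}
  B2 = {p2, p3, p4, q2, q3, q4}
  B3 = {p5, p6, p7, q5, q6, q7}
  B4 = {p8, q8}
p0 ∈ B0, q0 ∈ B0 → same block
Bisimilar ⇒ trace-equivalent.

trace-equivalent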